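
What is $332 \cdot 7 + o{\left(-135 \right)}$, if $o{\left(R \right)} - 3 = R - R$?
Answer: $2327$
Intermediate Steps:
$o{\left(R \right)} = 3$ ($o{\left(R \right)} = 3 + \left(R - R\right) = 3 + 0 = 3$)
$332 \cdot 7 + o{\left(-135 \right)} = 332 \cdot 7 + 3 = 2324 + 3 = 2327$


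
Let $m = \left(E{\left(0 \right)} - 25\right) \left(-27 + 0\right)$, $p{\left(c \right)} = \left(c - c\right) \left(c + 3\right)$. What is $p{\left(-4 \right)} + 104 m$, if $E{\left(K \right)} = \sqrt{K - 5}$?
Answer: $70200 - 2808 i \sqrt{5} \approx 70200.0 - 6278.9 i$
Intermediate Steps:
$p{\left(c \right)} = 0$ ($p{\left(c \right)} = 0 \left(3 + c\right) = 0$)
$E{\left(K \right)} = \sqrt{-5 + K}$
$m = 675 - 27 i \sqrt{5}$ ($m = \left(\sqrt{-5 + 0} - 25\right) \left(-27 + 0\right) = \left(\sqrt{-5} - 25\right) \left(-27\right) = \left(i \sqrt{5} - 25\right) \left(-27\right) = \left(-25 + i \sqrt{5}\right) \left(-27\right) = 675 - 27 i \sqrt{5} \approx 675.0 - 60.374 i$)
$p{\left(-4 \right)} + 104 m = 0 + 104 \left(675 - 27 i \sqrt{5}\right) = 0 + \left(70200 - 2808 i \sqrt{5}\right) = 70200 - 2808 i \sqrt{5}$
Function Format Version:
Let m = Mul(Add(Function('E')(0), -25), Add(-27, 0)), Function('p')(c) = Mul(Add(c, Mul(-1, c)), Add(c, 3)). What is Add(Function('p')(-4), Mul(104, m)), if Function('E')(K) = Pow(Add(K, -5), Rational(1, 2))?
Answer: Add(70200, Mul(-2808, I, Pow(5, Rational(1, 2)))) ≈ Add(70200., Mul(-6278.9, I))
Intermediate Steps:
Function('p')(c) = 0 (Function('p')(c) = Mul(0, Add(3, c)) = 0)
Function('E')(K) = Pow(Add(-5, K), Rational(1, 2))
m = Add(675, Mul(-27, I, Pow(5, Rational(1, 2)))) (m = Mul(Add(Pow(Add(-5, 0), Rational(1, 2)), -25), Add(-27, 0)) = Mul(Add(Pow(-5, Rational(1, 2)), -25), -27) = Mul(Add(Mul(I, Pow(5, Rational(1, 2))), -25), -27) = Mul(Add(-25, Mul(I, Pow(5, Rational(1, 2)))), -27) = Add(675, Mul(-27, I, Pow(5, Rational(1, 2)))) ≈ Add(675.00, Mul(-60.374, I)))
Add(Function('p')(-4), Mul(104, m)) = Add(0, Mul(104, Add(675, Mul(-27, I, Pow(5, Rational(1, 2)))))) = Add(0, Add(70200, Mul(-2808, I, Pow(5, Rational(1, 2))))) = Add(70200, Mul(-2808, I, Pow(5, Rational(1, 2))))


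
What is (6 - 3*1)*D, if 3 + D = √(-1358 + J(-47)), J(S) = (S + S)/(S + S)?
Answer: -9 + 3*I*√1357 ≈ -9.0 + 110.51*I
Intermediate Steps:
J(S) = 1 (J(S) = (2*S)/((2*S)) = (2*S)*(1/(2*S)) = 1)
D = -3 + I*√1357 (D = -3 + √(-1358 + 1) = -3 + √(-1357) = -3 + I*√1357 ≈ -3.0 + 36.837*I)
(6 - 3*1)*D = (6 - 3*1)*(-3 + I*√1357) = (6 - 3)*(-3 + I*√1357) = 3*(-3 + I*√1357) = -9 + 3*I*√1357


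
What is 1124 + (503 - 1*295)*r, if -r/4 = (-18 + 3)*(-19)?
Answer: -235996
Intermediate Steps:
r = -1140 (r = -4*(-18 + 3)*(-19) = -(-60)*(-19) = -4*285 = -1140)
1124 + (503 - 1*295)*r = 1124 + (503 - 1*295)*(-1140) = 1124 + (503 - 295)*(-1140) = 1124 + 208*(-1140) = 1124 - 237120 = -235996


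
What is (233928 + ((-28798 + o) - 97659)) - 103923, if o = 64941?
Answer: 68489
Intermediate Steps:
(233928 + ((-28798 + o) - 97659)) - 103923 = (233928 + ((-28798 + 64941) - 97659)) - 103923 = (233928 + (36143 - 97659)) - 103923 = (233928 - 61516) - 103923 = 172412 - 103923 = 68489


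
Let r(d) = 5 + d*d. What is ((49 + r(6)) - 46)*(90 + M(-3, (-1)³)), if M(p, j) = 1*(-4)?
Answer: 3784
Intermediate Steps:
r(d) = 5 + d²
M(p, j) = -4
((49 + r(6)) - 46)*(90 + M(-3, (-1)³)) = ((49 + (5 + 6²)) - 46)*(90 - 4) = ((49 + (5 + 36)) - 46)*86 = ((49 + 41) - 46)*86 = (90 - 46)*86 = 44*86 = 3784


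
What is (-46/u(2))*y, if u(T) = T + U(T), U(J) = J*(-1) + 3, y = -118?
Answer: 5428/3 ≈ 1809.3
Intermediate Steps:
U(J) = 3 - J (U(J) = -J + 3 = 3 - J)
u(T) = 3 (u(T) = T + (3 - T) = 3)
(-46/u(2))*y = -46/3*(-118) = 5428/3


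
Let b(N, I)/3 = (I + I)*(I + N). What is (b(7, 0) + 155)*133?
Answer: 20615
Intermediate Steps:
b(N, I) = 6*I*(I + N) (b(N, I) = 3*((I + I)*(I + N)) = 3*((2*I)*(I + N)) = 3*(2*I*(I + N)) = 6*I*(I + N))
(b(7, 0) + 155)*133 = (6*0*(0 + 7) + 155)*133 = (6*0*7 + 155)*133 = (0 + 155)*133 = 155*133 = 20615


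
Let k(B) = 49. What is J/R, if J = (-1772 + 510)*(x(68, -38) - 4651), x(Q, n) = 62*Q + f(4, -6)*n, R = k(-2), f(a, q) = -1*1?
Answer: 501014/49 ≈ 10225.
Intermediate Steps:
f(a, q) = -1
R = 49
x(Q, n) = -n + 62*Q (x(Q, n) = 62*Q - n = -n + 62*Q)
J = 501014 (J = (-1772 + 510)*((-1*(-38) + 62*68) - 4651) = -1262*((38 + 4216) - 4651) = -1262*(4254 - 4651) = -1262*(-397) = 501014)
J/R = 501014/49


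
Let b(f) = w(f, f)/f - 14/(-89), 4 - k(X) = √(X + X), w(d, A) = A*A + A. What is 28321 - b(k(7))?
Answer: 2520110/89 + √14 ≈ 28320.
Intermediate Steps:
w(d, A) = A + A² (w(d, A) = A² + A = A + A²)
k(X) = 4 - √2*√X (k(X) = 4 - √(X + X) = 4 - √(2*X) = 4 - √2*√X)
b(f) = 103/89 + f (b(f) = (f*(1 + f))/f - 14/(-89) = (1 + f) - 14*(-1/89) = (1 + f) + 14/89 = 103/89 + f)
28321 - b(k(7)) = 28321 - (103/89 + (4 - √2*√7)) = 28321 - (103/89 + (4 - √14)) = 28321 - (459/89 - √14) = 28321 + (-459/89 + √14) = 2520110/89 + √14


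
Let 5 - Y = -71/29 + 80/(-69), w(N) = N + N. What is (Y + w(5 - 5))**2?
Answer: 296666176/4004001 ≈ 74.092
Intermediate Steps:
w(N) = 2*N
Y = 17224/2001 (Y = 5 - (-71/29 + 80/(-69)) = 5 - (-71*1/29 + 80*(-1/69)) = 5 - (-71/29 - 80/69) = 5 - 1*(-7219/2001) = 5 + 7219/2001 = 17224/2001 ≈ 8.6077)
(Y + w(5 - 5))**2 = (17224/2001 + 2*(5 - 5))**2 = (17224/2001 + 2*0)**2 = (17224/2001 + 0)**2 = (17224/2001)**2 = 296666176/4004001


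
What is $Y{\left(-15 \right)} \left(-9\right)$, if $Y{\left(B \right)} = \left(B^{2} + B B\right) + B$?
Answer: $-3915$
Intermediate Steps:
$Y{\left(B \right)} = B + 2 B^{2}$ ($Y{\left(B \right)} = \left(B^{2} + B^{2}\right) + B = 2 B^{2} + B = B + 2 B^{2}$)
$Y{\left(-15 \right)} \left(-9\right) = - 15 \left(1 + 2 \left(-15\right)\right) \left(-9\right) = - 15 \left(1 - 30\right) \left(-9\right) = \left(-15\right) \left(-29\right) \left(-9\right) = 435 \left(-9\right) = -3915$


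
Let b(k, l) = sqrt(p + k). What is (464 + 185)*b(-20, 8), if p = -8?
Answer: 1298*I*sqrt(7) ≈ 3434.2*I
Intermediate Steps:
b(k, l) = sqrt(-8 + k)
(464 + 185)*b(-20, 8) = (464 + 185)*sqrt(-8 - 20) = 649*sqrt(-28) = 649*(2*I*sqrt(7)) = 1298*I*sqrt(7)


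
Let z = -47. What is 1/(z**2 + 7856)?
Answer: 1/10065 ≈ 9.9354e-5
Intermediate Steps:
1/(z**2 + 7856) = 1/((-47)**2 + 7856) = 1/(2209 + 7856) = 1/10065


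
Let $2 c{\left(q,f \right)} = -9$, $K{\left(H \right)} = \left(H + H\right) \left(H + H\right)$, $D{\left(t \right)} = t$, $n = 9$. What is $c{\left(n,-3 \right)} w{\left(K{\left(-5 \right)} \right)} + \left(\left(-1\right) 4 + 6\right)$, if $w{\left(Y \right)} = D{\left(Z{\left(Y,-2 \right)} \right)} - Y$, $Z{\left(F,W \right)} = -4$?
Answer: $470$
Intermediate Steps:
$K{\left(H \right)} = 4 H^{2}$ ($K{\left(H \right)} = 2 H 2 H = 4 H^{2}$)
$c{\left(q,f \right)} = - \frac{9}{2}$ ($c{\left(q,f \right)} = \frac{1}{2} \left(-9\right) = - \frac{9}{2}$)
$w{\left(Y \right)} = -4 - Y$
$c{\left(n,-3 \right)} w{\left(K{\left(-5 \right)} \right)} + \left(\left(-1\right) 4 + 6\right) = - \frac{9 \left(-4 - 4 \left(-5\right)^{2}\right)}{2} + \left(\left(-1\right) 4 + 6\right) = - \frac{9 \left(-4 - 4 \cdot 25\right)}{2} + \left(-4 + 6\right) = - \frac{9 \left(-4 - 100\right)}{2} + 2 = \left(- \frac{9}{2}\right) \left(-104\right) + 2 = 468 + 2 = 470$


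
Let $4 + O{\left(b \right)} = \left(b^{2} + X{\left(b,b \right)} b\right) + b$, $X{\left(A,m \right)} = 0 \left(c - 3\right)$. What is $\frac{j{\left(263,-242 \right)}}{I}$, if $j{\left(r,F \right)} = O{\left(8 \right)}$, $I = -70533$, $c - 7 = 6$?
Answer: $- \frac{4}{4149} \approx -0.00096409$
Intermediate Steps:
$c = 13$ ($c = 7 + 6 = 13$)
$X{\left(A,m \right)} = 0$ ($X{\left(A,m \right)} = 0 \left(13 - 3\right) = 0 \cdot 10 = 0$)
$O{\left(b \right)} = -4 + b + b^{2}$ ($O{\left(b \right)} = -4 + \left(\left(b^{2} + 0 b\right) + b\right) = -4 + \left(\left(b^{2} + 0\right) + b\right) = -4 + \left(b^{2} + b\right) = -4 + \left(b + b^{2}\right) = -4 + b + b^{2}$)
$j{\left(r,F \right)} = 68$ ($j{\left(r,F \right)} = -4 + 8 + 8^{2} = -4 + 8 + 64 = 68$)
$\frac{j{\left(263,-242 \right)}}{I} = \frac{68}{-70533} = 68 \left(- \frac{1}{70533}\right) = - \frac{4}{4149}$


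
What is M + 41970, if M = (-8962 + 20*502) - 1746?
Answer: 41302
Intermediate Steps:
M = -668 (M = (-8962 + 10040) - 1746 = 1078 - 1746 = -668)
M + 41970 = -668 + 41970 = 41302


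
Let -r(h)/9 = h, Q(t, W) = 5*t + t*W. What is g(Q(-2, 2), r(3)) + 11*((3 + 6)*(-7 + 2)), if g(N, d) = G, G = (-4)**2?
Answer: -479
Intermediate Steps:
Q(t, W) = 5*t + W*t
r(h) = -9*h
G = 16
g(N, d) = 16
g(Q(-2, 2), r(3)) + 11*((3 + 6)*(-7 + 2)) = 16 + 11*((3 + 6)*(-7 + 2)) = 16 + 11*(9*(-5)) = 16 + 11*(-45) = 16 - 495 = -479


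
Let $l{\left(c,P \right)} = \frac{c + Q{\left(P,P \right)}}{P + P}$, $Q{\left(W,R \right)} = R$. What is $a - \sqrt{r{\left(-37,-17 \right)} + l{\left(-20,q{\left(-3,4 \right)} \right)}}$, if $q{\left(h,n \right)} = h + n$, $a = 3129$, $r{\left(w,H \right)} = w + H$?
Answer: $3129 - \frac{i \sqrt{254}}{2} \approx 3129.0 - 7.9687 i$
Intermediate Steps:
$r{\left(w,H \right)} = H + w$
$l{\left(c,P \right)} = \frac{P + c}{2 P}$ ($l{\left(c,P \right)} = \frac{c + P}{P + P} = \frac{P + c}{2 P}$)
$a - \sqrt{r{\left(-37,-17 \right)} + l{\left(-20,q{\left(-3,4 \right)} \right)}} = 3129 - \sqrt{\left(-17 - 37\right) + \frac{\left(-3 + 4\right) - 20}{2 \left(-3 + 4\right)}} = 3129 - \sqrt{-54 + \frac{1 - 20}{2 \cdot 1}} = 3129 - \sqrt{-54 + \frac{1}{2} \cdot 1 \left(-19\right)} = 3129 - \sqrt{-54 - \frac{19}{2}} = 3129 - \sqrt{- \frac{127}{2}} = 3129 - \frac{i \sqrt{254}}{2}$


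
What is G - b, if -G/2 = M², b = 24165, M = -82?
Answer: -37613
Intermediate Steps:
G = -13448 (G = -2*(-82)² = -2*6724 = -13448)
G - b = -13448 - 1*24165 = -13448 - 24165 = -37613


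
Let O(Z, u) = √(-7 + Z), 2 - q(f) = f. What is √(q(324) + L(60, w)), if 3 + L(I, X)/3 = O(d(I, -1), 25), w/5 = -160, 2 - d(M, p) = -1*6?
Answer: 2*I*√82 ≈ 18.111*I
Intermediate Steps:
d(M, p) = 8 (d(M, p) = 2 - (-1)*6 = 2 - 1*(-6) = 2 + 6 = 8)
q(f) = 2 - f
w = -800 (w = 5*(-160) = -800)
L(I, X) = -6 (L(I, X) = -9 + 3*√(-7 + 8) = -9 + 3*√1 = -9 + 3*1 = -9 + 3 = -6)
√(q(324) + L(60, w)) = √((2 - 1*324) - 6) = √((2 - 324) - 6) = √(-322 - 6) = √(-328) = 2*I*√82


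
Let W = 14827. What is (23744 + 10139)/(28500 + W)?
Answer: 33883/43327 ≈ 0.78203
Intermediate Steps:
(23744 + 10139)/(28500 + W) = (23744 + 10139)/(28500 + 14827) = 33883/43327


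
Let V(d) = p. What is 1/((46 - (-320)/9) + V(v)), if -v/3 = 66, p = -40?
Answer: 9/374 ≈ 0.024064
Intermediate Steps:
v = -198 (v = -3*66 = -198)
V(d) = -40
1/((46 - (-320)/9) + V(v)) = 1/((46 - (-320)/9) - 40) = 1/((46 - 8*(-40/9)) - 40) = 1/((46 + 320/9) - 40) = 1/(734/9 - 40) = 1/(374/9) = 9/374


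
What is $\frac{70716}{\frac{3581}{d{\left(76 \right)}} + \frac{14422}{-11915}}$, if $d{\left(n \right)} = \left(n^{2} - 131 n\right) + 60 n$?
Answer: $\frac{64036166640}{7437451} \approx 8610.0$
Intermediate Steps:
$d{\left(n \right)} = n^{2} - 71 n$
$\frac{70716}{\frac{3581}{d{\left(76 \right)}} + \frac{14422}{-11915}} = \frac{70716}{\frac{3581}{76 \left(-71 + 76\right)} + \frac{14422}{-11915}} = \frac{70716}{\frac{3581}{76 \cdot 5} + 14422 \left(- \frac{1}{11915}\right)} = \frac{70716}{\frac{3581}{380} - \frac{14422}{11915}} = \frac{70716}{\frac{7437451}{905540}} = 70716 \cdot \frac{905540}{7437451} = \frac{64036166640}{7437451}$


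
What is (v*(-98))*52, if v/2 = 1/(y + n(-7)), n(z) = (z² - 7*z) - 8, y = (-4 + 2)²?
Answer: -5096/47 ≈ -108.43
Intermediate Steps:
y = 4 (y = (-2)² = 4)
n(z) = -8 + z² - 7*z
v = 1/47 (v = 2/(4 + (-8 + (-7)² - 7*(-7))) = 2/(4 + (-8 + 49 + 49)) = 2/(4 + 90) = 2/94 = 2*(1/94) = 1/47 ≈ 0.021277)
(v*(-98))*52 = ((1/47)*(-98))*52 = -98/47*52 = -5096/47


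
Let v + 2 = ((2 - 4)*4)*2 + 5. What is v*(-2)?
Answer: 26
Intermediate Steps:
v = -13 (v = -2 + (((2 - 4)*4)*2 + 5) = -2 + (-2*4*2 + 5) = -2 + (-8*2 + 5) = -2 + (-16 + 5) = -2 - 11 = -13)
v*(-2) = -13*(-2) = 26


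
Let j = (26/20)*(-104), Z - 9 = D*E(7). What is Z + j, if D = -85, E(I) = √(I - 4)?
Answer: -631/5 - 85*√3 ≈ -273.42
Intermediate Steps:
E(I) = √(-4 + I)
Z = 9 - 85*√3 (Z = 9 - 85*√(-4 + 7) = 9 - 85*√3 ≈ -138.22)
j = -676/5 (j = (26*(1/20))*(-104) = (13/10)*(-104) = -676/5 ≈ -135.20)
Z + j = (9 - 85*√3) - 676/5 = -631/5 - 85*√3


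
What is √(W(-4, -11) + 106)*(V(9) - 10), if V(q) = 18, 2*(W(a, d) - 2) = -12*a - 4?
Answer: 8*√130 ≈ 91.214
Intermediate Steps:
W(a, d) = -6*a (W(a, d) = 2 + (-12*a - 4)/2 = 2 + (-4 - 12*a)/2 = 2 + (-2 - 6*a) = -6*a)
√(W(-4, -11) + 106)*(V(9) - 10) = √(-6*(-4) + 106)*(18 - 10) = √(24 + 106)*8 = √130*8 = 8*√130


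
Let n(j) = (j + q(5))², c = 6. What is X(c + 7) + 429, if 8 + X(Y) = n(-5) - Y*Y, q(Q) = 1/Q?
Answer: 6876/25 ≈ 275.04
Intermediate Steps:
n(j) = (⅕ + j)² (n(j) = (j + 1/5)² = (j + ⅕)² = (⅕ + j)²)
X(Y) = 376/25 - Y² (X(Y) = -8 + ((1 + 5*(-5))²/25 - Y*Y) = -8 + ((1 - 25)²/25 - Y²) = -8 + ((1/25)*(-24)² - Y²) = -8 + ((1/25)*576 - Y²) = -8 + (576/25 - Y²) = 376/25 - Y²)
X(c + 7) + 429 = (376/25 - (6 + 7)²) + 429 = (376/25 - 1*13²) + 429 = (376/25 - 1*169) + 429 = (376/25 - 169) + 429 = -3849/25 + 429 = 6876/25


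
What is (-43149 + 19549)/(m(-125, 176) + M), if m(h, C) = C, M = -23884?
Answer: 5900/5927 ≈ 0.99544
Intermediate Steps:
(-43149 + 19549)/(m(-125, 176) + M) = (-43149 + 19549)/(176 - 23884) = -23600/(-23708) = -23600*(-1/23708) = 5900/5927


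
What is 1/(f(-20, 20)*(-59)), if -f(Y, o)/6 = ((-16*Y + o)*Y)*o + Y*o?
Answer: -1/48285600 ≈ -2.0710e-8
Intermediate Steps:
f(Y, o) = -6*Y*o - 6*Y*o*(o - 16*Y) (f(Y, o) = -6*(((-16*Y + o)*Y)*o + Y*o) = -6*(((o - 16*Y)*Y)*o + Y*o) = -6*((Y*(o - 16*Y))*o + Y*o) = -6*(Y*o*(o - 16*Y) + Y*o) = -6*(Y*o + Y*o*(o - 16*Y)) = -6*Y*o - 6*Y*o*(o - 16*Y))
1/(f(-20, 20)*(-59)) = 1/((6*(-20)*20*(-1 - 1*20 + 16*(-20)))*(-59)) = 1/((6*(-20)*20*(-1 - 20 - 320))*(-59)) = 1/((6*(-20)*20*(-341))*(-59)) = 1/(818400*(-59)) = 1/(-48285600) = -1/48285600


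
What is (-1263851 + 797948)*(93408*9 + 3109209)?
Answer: -1840261407543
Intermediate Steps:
(-1263851 + 797948)*(93408*9 + 3109209) = -465903*(840672 + 3109209) = -465903*3949881 = -1840261407543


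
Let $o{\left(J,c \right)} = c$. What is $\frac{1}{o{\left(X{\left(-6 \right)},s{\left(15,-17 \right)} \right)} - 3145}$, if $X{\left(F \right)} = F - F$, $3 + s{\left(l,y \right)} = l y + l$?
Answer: $- \frac{1}{3388} \approx -0.00029516$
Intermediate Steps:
$s{\left(l,y \right)} = -3 + l + l y$ ($s{\left(l,y \right)} = -3 + \left(l y + l\right) = -3 + \left(l + l y\right) = -3 + l + l y$)
$X{\left(F \right)} = 0$
$\frac{1}{o{\left(X{\left(-6 \right)},s{\left(15,-17 \right)} \right)} - 3145} = \frac{1}{\left(-3 + 15 + 15 \left(-17\right)\right) - 3145} = \frac{1}{\left(-3 + 15 - 255\right) - 3145} = \frac{1}{-243 - 3145} = \frac{1}{-3388} = - \frac{1}{3388}$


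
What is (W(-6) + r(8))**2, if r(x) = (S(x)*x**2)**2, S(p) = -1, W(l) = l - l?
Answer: 16777216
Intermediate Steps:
W(l) = 0
r(x) = x**4 (r(x) = (-x**2)**2 = x**4)
(W(-6) + r(8))**2 = (0 + 8**4)**2 = (0 + 4096)**2 = 4096**2 = 16777216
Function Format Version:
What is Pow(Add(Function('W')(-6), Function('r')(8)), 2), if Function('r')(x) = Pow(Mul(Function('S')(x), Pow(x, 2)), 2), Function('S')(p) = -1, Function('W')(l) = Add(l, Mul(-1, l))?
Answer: 16777216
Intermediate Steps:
Function('W')(l) = 0
Function('r')(x) = Pow(x, 4) (Function('r')(x) = Pow(Mul(-1, Pow(x, 2)), 2) = Pow(x, 4))
Pow(Add(Function('W')(-6), Function('r')(8)), 2) = Pow(Add(0, Pow(8, 4)), 2) = Pow(Add(0, 4096), 2) = Pow(4096, 2) = 16777216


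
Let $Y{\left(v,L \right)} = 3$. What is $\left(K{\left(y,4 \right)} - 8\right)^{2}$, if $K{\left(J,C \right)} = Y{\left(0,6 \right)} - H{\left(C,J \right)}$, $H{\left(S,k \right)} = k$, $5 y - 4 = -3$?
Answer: $\frac{676}{25} \approx 27.04$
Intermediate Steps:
$y = \frac{1}{5}$ ($y = \frac{4}{5} + \frac{1}{5} \left(-3\right) = \frac{4}{5} - \frac{3}{5} = \frac{1}{5} \approx 0.2$)
$K{\left(J,C \right)} = 3 - J$
$\left(K{\left(y,4 \right)} - 8\right)^{2} = \left(\left(3 - \frac{1}{5}\right) - 8\right)^{2} = \left(\frac{14}{5} - 8\right)^{2} = \left(- \frac{26}{5}\right)^{2} = \frac{676}{25}$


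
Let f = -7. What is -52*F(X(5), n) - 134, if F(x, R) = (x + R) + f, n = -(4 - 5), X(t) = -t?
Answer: 438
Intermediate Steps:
n = 1 (n = -1*(-1) = 1)
F(x, R) = -7 + R + x (F(x, R) = (x + R) - 7 = (R + x) - 7 = -7 + R + x)
-52*F(X(5), n) - 134 = -52*(-7 + 1 - 1*5) - 134 = -52*(-7 + 1 - 5) - 134 = -52*(-11) - 134 = 572 - 134 = 438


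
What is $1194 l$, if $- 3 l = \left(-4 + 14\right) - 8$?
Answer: $-796$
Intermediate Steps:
$l = - \frac{2}{3}$ ($l = - \frac{\left(-4 + 14\right) - 8}{3} = - \frac{10 - 8}{3} = \left(- \frac{1}{3}\right) 2 = - \frac{2}{3} \approx -0.66667$)
$1194 l = 1194 \left(- \frac{2}{3}\right) = -796$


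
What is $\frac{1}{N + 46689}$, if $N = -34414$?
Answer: $\frac{1}{12275} \approx 8.1466 \cdot 10^{-5}$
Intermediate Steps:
$\frac{1}{N + 46689} = \frac{1}{-34414 + 46689} = \frac{1}{12275}$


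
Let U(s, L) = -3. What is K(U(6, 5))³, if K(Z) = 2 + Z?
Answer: -1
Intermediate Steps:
K(U(6, 5))³ = (2 - 3)³ = (-1)³ = -1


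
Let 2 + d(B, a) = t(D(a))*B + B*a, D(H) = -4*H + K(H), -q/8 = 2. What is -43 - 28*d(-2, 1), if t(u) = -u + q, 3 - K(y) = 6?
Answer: -435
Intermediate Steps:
q = -16 (q = -8*2 = -16)
K(y) = -3 (K(y) = 3 - 1*6 = 3 - 6 = -3)
D(H) = -3 - 4*H (D(H) = -4*H - 3 = -3 - 4*H)
t(u) = -16 - u (t(u) = -u - 16 = -16 - u)
d(B, a) = -2 + B*a + B*(-13 + 4*a) (d(B, a) = -2 + ((-16 - (-3 - 4*a))*B + B*a) = -2 + ((-16 + (3 + 4*a))*B + B*a) = -2 + ((-13 + 4*a)*B + B*a) = -2 + (B*(-13 + 4*a) + B*a) = -2 + (B*a + B*(-13 + 4*a)) = -2 + B*a + B*(-13 + 4*a))
-43 - 28*d(-2, 1) = -43 - 28*(-2 - 13*(-2) + 5*(-2)*1) = -43 - 28*(-2 + 26 - 10) = -43 - 28*14 = -43 - 392 = -435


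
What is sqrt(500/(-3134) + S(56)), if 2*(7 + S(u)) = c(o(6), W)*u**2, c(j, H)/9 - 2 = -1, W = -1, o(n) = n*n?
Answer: sqrt(34634280595)/1567 ≈ 118.76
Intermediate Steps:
o(n) = n**2
c(j, H) = 9 (c(j, H) = 18 + 9*(-1) = 18 - 9 = 9)
S(u) = -7 + 9*u**2/2 (S(u) = -7 + (9*u**2)/2 = -7 + 9*u**2/2)
sqrt(500/(-3134) + S(56)) = sqrt(500/(-3134) + (-7 + (9/2)*56**2)) = sqrt(500*(-1/3134) + (-7 + (9/2)*3136)) = sqrt(-250/1567 + (-7 + 14112)) = sqrt(-250/1567 + 14105) = sqrt(22102285/1567) = sqrt(34634280595)/1567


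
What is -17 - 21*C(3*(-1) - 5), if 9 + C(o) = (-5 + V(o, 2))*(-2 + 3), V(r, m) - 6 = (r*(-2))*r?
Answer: 2839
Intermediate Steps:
V(r, m) = 6 - 2*r² (V(r, m) = 6 + (r*(-2))*r = 6 + (-2*r)*r = 6 - 2*r²)
C(o) = -8 - 2*o² (C(o) = -9 + (-5 + (6 - 2*o²))*(-2 + 3) = -9 + (1 - 2*o²)*1 = -9 + (1 - 2*o²) = -8 - 2*o²)
-17 - 21*C(3*(-1) - 5) = -17 - 21*(-8 - 2*(3*(-1) - 5)²) = -17 - 21*(-8 - 2*(-3 - 5)²) = -17 - 21*(-8 - 2*(-8)²) = -17 - 21*(-8 - 2*64) = -17 - 21*(-8 - 128) = -17 - 21*(-136) = -17 + 2856 = 2839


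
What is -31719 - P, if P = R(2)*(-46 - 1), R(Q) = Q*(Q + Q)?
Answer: -31343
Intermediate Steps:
R(Q) = 2*Q² (R(Q) = Q*(2*Q) = 2*Q²)
P = -376 (P = (2*2²)*(-46 - 1) = (2*4)*(-47) = 8*(-47) = -376)
-31719 - P = -31719 - 1*(-376) = -31719 + 376 = -31343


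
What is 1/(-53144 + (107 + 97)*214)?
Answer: -1/9488 ≈ -0.00010540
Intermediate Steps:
1/(-53144 + (107 + 97)*214) = 1/(-53144 + 204*214) = 1/(-53144 + 43656) = 1/(-9488) = -1/9488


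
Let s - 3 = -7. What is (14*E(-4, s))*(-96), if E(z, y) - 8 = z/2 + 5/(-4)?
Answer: -6384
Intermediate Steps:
s = -4 (s = 3 - 7 = -4)
E(z, y) = 27/4 + z/2 (E(z, y) = 8 + (z/2 + 5/(-4)) = 8 + (z*(½) + 5*(-¼)) = 8 + (z/2 - 5/4) = 8 + (-5/4 + z/2) = 27/4 + z/2)
(14*E(-4, s))*(-96) = (14*(27/4 + (½)*(-4)))*(-96) = (14*(27/4 - 2))*(-96) = (14*(19/4))*(-96) = (133/2)*(-96) = -6384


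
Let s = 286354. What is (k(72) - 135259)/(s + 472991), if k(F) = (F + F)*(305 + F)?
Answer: -80971/759345 ≈ -0.10663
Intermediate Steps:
k(F) = 2*F*(305 + F) (k(F) = (2*F)*(305 + F) = 2*F*(305 + F))
(k(72) - 135259)/(s + 472991) = (2*72*(305 + 72) - 135259)/(286354 + 472991) = (2*72*377 - 135259)/759345 = (54288 - 135259)*(1/759345) = -80971*1/759345 = -80971/759345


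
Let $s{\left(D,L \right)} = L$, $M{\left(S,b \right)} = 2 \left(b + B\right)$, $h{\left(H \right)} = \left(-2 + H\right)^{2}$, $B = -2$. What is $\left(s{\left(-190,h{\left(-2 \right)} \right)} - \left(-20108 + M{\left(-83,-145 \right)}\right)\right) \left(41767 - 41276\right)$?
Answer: $10025238$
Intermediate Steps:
$M{\left(S,b \right)} = -4 + 2 b$ ($M{\left(S,b \right)} = 2 \left(b - 2\right) = 2 \left(-2 + b\right) = -4 + 2 b$)
$\left(s{\left(-190,h{\left(-2 \right)} \right)} - \left(-20108 + M{\left(-83,-145 \right)}\right)\right) \left(41767 - 41276\right) = \left(\left(-2 - 2\right)^{2} + \left(20108 - \left(-4 + 2 \left(-145\right)\right)\right)\right) \left(41767 - 41276\right) = \left(\left(-4\right)^{2} + \left(20108 - \left(-4 - 290\right)\right)\right) 491 = \left(16 + \left(20108 - -294\right)\right) 491 = \left(16 + \left(20108 + 294\right)\right) 491 = \left(16 + 20402\right) 491 = 20418 \cdot 491 = 10025238$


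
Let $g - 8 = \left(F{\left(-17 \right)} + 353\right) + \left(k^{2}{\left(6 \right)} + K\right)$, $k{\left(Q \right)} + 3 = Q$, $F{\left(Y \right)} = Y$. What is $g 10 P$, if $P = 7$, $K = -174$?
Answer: $12530$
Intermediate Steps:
$k{\left(Q \right)} = -3 + Q$
$g = 179$ ($g = 8 + \left(\left(-17 + 353\right) - \left(174 - \left(-3 + 6\right)^{2}\right)\right) = 8 + \left(336 - \left(174 - 3^{2}\right)\right) = 8 + \left(336 + \left(9 - 174\right)\right) = 8 + \left(336 - 165\right) = 8 + 171 = 179$)
$g 10 P = 179 \cdot 10 \cdot 7 = 179 \cdot 70 = 12530$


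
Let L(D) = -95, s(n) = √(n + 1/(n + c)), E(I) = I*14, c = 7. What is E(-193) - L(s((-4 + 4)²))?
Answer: -2607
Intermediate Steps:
E(I) = 14*I
s(n) = √(n + 1/(7 + n)) (s(n) = √(n + 1/(n + 7)) = √(n + 1/(7 + n)))
E(-193) - L(s((-4 + 4)²)) = 14*(-193) - 1*(-95) = -2702 + 95 = -2607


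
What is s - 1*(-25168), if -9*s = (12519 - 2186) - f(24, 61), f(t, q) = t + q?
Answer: 72088/3 ≈ 24029.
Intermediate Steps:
f(t, q) = q + t
s = -3416/3 (s = -((12519 - 2186) - (61 + 24))/9 = -(10333 - 1*85)/9 = -(10333 - 85)/9 = -1/9*10248 = -3416/3 ≈ -1138.7)
s - 1*(-25168) = -3416/3 - 1*(-25168) = -3416/3 + 25168 = 72088/3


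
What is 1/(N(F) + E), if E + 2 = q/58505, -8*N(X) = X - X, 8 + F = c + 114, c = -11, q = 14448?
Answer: -58505/102562 ≈ -0.57044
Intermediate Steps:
F = 95 (F = -8 + (-11 + 114) = -8 + 103 = 95)
N(X) = 0 (N(X) = -(X - X)/8 = -1/8*0 = 0)
E = -102562/58505 (E = -2 + 14448/58505 = -102562/58505 ≈ -1.7530)
1/(N(F) + E) = 1/(0 - 102562/58505) = 1/(-102562/58505) = -58505/102562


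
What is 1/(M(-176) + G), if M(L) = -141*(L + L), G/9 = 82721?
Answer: 1/794121 ≈ 1.2593e-6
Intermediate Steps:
G = 744489 (G = 9*82721 = 744489)
M(L) = -282*L
1/(M(-176) + G) = 1/(-282*(-176) + 744489) = 1/(49632 + 744489) = 1/794121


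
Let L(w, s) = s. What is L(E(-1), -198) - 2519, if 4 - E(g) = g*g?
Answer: -2717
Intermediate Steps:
E(g) = 4 - g² (E(g) = 4 - g*g = 4 - g²)
L(E(-1), -198) - 2519 = -198 - 2519 = -2717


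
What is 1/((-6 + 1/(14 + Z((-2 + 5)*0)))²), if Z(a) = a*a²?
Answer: 196/6889 ≈ 0.028451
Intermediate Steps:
Z(a) = a³
1/((-6 + 1/(14 + Z((-2 + 5)*0)))²) = 1/((-6 + 1/(14 + ((-2 + 5)*0)³))²) = 1/((-6 + 1/(14 + (3*0)³))²) = 1/((-6 + 1/(14 + 0³))²) = 1/((-6 + 1/(14 + 0))²) = 1/((-6 + 1/14)²) = 1/((-83/14)²) = 1/(6889/196) = 196/6889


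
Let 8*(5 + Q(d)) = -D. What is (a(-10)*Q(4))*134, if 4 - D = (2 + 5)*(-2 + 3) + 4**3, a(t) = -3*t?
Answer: 27135/2 ≈ 13568.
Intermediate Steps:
D = -67 (D = 4 - ((2 + 5)*(-2 + 3) + 4**3) = 4 - (7*1 + 64) = 4 - (7 + 64) = 4 - 1*71 = 4 - 71 = -67)
Q(d) = 27/8 (Q(d) = -5 + (-1*(-67))/8 = -5 + (1/8)*67 = -5 + 67/8 = 27/8)
(a(-10)*Q(4))*134 = (-3*(-10)*(27/8))*134 = (30*(27/8))*134 = (405/4)*134 = 27135/2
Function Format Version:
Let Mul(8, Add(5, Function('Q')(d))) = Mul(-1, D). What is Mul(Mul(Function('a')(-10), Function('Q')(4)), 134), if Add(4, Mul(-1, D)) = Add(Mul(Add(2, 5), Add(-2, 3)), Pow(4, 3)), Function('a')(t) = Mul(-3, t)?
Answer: Rational(27135, 2) ≈ 13568.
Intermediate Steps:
D = -67 (D = Add(4, Mul(-1, Add(Mul(Add(2, 5), Add(-2, 3)), Pow(4, 3)))) = Add(4, Mul(-1, Add(Mul(7, 1), 64))) = Add(4, Mul(-1, Add(7, 64))) = Add(4, Mul(-1, 71)) = Add(4, -71) = -67)
Function('Q')(d) = Rational(27, 8) (Function('Q')(d) = Add(-5, Mul(Rational(1, 8), Mul(-1, -67))) = Add(-5, Mul(Rational(1, 8), 67)) = Add(-5, Rational(67, 8)) = Rational(27, 8))
Mul(Mul(Function('a')(-10), Function('Q')(4)), 134) = Mul(Mul(Mul(-3, -10), Rational(27, 8)), 134) = Mul(Mul(30, Rational(27, 8)), 134) = Mul(Rational(405, 4), 134) = Rational(27135, 2)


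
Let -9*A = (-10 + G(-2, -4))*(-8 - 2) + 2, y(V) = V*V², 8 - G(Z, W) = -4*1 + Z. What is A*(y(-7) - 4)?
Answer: -13186/9 ≈ -1465.1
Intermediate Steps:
G(Z, W) = 12 - Z (G(Z, W) = 8 - (-4*1 + Z) = 8 - (-4 + Z) = 8 + (4 - Z) = 12 - Z)
y(V) = V³
A = 38/9 (A = -((-10 + (12 - 1*(-2)))*(-8 - 2) + 2)/9 = -((-10 + (12 + 2))*(-10) + 2)/9 = -((-10 + 14)*(-10) + 2)/9 = -(4*(-10) + 2)/9 = -(-40 + 2)/9 = -⅑*(-38) = 38/9 ≈ 4.2222)
A*(y(-7) - 4) = 38*((-7)³ - 4)/9 = 38*(-343 - 4)/9 = (38/9)*(-347) = -13186/9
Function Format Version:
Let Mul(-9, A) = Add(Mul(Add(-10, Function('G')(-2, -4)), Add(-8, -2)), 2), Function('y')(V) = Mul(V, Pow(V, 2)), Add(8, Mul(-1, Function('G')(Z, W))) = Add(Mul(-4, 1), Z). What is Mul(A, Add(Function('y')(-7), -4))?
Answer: Rational(-13186, 9) ≈ -1465.1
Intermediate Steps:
Function('G')(Z, W) = Add(12, Mul(-1, Z)) (Function('G')(Z, W) = Add(8, Mul(-1, Add(Mul(-4, 1), Z))) = Add(8, Mul(-1, Add(-4, Z))) = Add(8, Add(4, Mul(-1, Z))) = Add(12, Mul(-1, Z)))
Function('y')(V) = Pow(V, 3)
A = Rational(38, 9) (A = Mul(Rational(-1, 9), Add(Mul(Add(-10, Add(12, Mul(-1, -2))), Add(-8, -2)), 2)) = Mul(Rational(-1, 9), Add(Mul(Add(-10, Add(12, 2)), -10), 2)) = Mul(Rational(-1, 9), Add(Mul(Add(-10, 14), -10), 2)) = Mul(Rational(-1, 9), Add(Mul(4, -10), 2)) = Mul(Rational(-1, 9), Add(-40, 2)) = Mul(Rational(-1, 9), -38) = Rational(38, 9) ≈ 4.2222)
Mul(A, Add(Function('y')(-7), -4)) = Mul(Rational(38, 9), Add(Pow(-7, 3), -4)) = Mul(Rational(38, 9), Add(-343, -4)) = Mul(Rational(38, 9), -347) = Rational(-13186, 9)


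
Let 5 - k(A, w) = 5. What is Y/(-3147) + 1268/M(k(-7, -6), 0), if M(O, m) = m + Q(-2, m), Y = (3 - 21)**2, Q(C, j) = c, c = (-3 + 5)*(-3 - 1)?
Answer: -332749/2098 ≈ -158.60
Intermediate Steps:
c = -8 (c = 2*(-4) = -8)
k(A, w) = 0 (k(A, w) = 5 - 1*5 = 5 - 5 = 0)
Q(C, j) = -8
Y = 324 (Y = (-18)**2 = 324)
M(O, m) = -8 + m (M(O, m) = m - 8 = -8 + m)
Y/(-3147) + 1268/M(k(-7, -6), 0) = 324/(-3147) + 1268/(-8 + 0) = 324*(-1/3147) + 1268/(-8) = -108/1049 + 1268*(-1/8) = -108/1049 - 317/2 = -332749/2098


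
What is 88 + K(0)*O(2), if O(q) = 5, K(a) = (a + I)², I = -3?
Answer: 133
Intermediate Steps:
K(a) = (-3 + a)² (K(a) = (a - 3)² = (-3 + a)²)
88 + K(0)*O(2) = 88 + (-3 + 0)²*5 = 88 + (-3)²*5 = 88 + 9*5 = 88 + 45 = 133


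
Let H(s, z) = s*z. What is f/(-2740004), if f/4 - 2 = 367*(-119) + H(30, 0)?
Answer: 43671/685001 ≈ 0.063753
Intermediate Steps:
f = -174684 (f = 8 + 4*(367*(-119) + 30*0) = 8 + 4*(-43673 + 0) = 8 + 4*(-43673) = 8 - 174692 = -174684)
f/(-2740004) = -174684/(-2740004) = -174684*(-1/2740004) = 43671/685001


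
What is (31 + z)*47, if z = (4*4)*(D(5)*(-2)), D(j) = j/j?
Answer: -47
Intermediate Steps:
D(j) = 1
z = -32 (z = (4*4)*(1*(-2)) = 16*(-2) = -32)
(31 + z)*47 = (31 - 32)*47 = -1*47 = -47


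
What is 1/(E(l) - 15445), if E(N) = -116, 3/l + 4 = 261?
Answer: -1/15561 ≈ -6.4263e-5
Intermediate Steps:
l = 3/257 (l = 3/(-4 + 261) = 3/257 ≈ 0.011673)
1/(E(l) - 15445) = 1/(-116 - 15445) = 1/(-15561) = -1/15561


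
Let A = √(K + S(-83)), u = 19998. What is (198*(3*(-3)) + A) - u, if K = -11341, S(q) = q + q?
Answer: -21780 + I*√11507 ≈ -21780.0 + 107.27*I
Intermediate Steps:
S(q) = 2*q
A = I*√11507 (A = √(-11341 + 2*(-83)) = √(-11341 - 166) = √(-11507) = I*√11507 ≈ 107.27*I)
(198*(3*(-3)) + A) - u = (198*(3*(-3)) + I*√11507) - 1*19998 = (198*(-9) + I*√11507) - 19998 = (-1782 + I*√11507) - 19998 = -21780 + I*√11507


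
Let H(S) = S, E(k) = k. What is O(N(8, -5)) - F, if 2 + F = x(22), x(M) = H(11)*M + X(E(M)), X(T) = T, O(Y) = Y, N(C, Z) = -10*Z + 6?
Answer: -206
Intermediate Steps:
N(C, Z) = 6 - 10*Z
x(M) = 12*M (x(M) = 11*M + M = 12*M)
F = 262 (F = -2 + 12*22 = -2 + 264 = 262)
O(N(8, -5)) - F = (6 - 10*(-5)) - 1*262 = (6 + 50) - 262 = 56 - 262 = -206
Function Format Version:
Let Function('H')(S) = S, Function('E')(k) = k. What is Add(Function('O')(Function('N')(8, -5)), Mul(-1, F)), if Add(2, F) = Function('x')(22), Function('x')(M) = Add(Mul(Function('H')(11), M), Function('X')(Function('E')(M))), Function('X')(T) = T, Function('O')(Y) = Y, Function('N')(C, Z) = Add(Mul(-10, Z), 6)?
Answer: -206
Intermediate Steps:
Function('N')(C, Z) = Add(6, Mul(-10, Z))
Function('x')(M) = Mul(12, M) (Function('x')(M) = Add(Mul(11, M), M) = Mul(12, M))
F = 262 (F = Add(-2, Mul(12, 22)) = Add(-2, 264) = 262)
Add(Function('O')(Function('N')(8, -5)), Mul(-1, F)) = Add(Add(6, Mul(-10, -5)), Mul(-1, 262)) = Add(Add(6, 50), -262) = Add(56, -262) = -206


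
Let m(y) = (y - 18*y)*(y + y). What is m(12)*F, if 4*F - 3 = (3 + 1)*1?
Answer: -8568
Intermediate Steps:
m(y) = -34*y**2 (m(y) = (-17*y)*(2*y) = -34*y**2)
F = 7/4 (F = 3/4 + ((3 + 1)*1)/4 = 3/4 + (4*1)/4 = 3/4 + (1/4)*4 = 3/4 + 1 = 7/4 ≈ 1.7500)
m(12)*F = -34*12**2*(7/4) = -34*144*(7/4) = -4896*7/4 = -8568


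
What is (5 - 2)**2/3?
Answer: 3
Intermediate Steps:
(5 - 2)**2/3 = 3**2*(1/3) = 9*(1/3) = 3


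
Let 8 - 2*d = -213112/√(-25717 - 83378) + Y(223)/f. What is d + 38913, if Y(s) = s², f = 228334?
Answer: 17772098827/456668 - 106556*I*√109095/109095 ≈ 38917.0 - 322.61*I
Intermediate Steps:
d = 1776943/456668 - 106556*I*√109095/109095 (d = 4 - (-213112/√(-25717 - 83378) + 223²/228334)/2 = 4 - (-213112*(-I*√109095/109095) + 49729*(1/228334))/2 = 4 - (-213112*(-I*√109095/109095) + 49729/228334)/2 = 4 - (-(-213112)*I*√109095/109095 + 49729/228334)/2 = 4 - (213112*I*√109095/109095 + 49729/228334)/2 = 4 - (49729/228334 + 213112*I*√109095/109095)/2 = 4 + (-49729/456668 - 106556*I*√109095/109095) = 1776943/456668 - 106556*I*√109095/109095 ≈ 3.8911 - 322.61*I)
d + 38913 = (1776943/456668 - 106556*I*√109095/109095) + 38913 = 17772098827/456668 - 106556*I*√109095/109095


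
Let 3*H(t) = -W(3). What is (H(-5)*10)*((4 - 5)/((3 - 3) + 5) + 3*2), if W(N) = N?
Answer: -58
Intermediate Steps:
H(t) = -1 (H(t) = (-1*3)/3 = (1/3)*(-3) = -1)
(H(-5)*10)*((4 - 5)/((3 - 3) + 5) + 3*2) = (-1*10)*((4 - 5)/((3 - 3) + 5) + 3*2) = -10*(-1/(0 + 5) + 6) = -10*(-1/5 + 6) = -10*29/5 = -58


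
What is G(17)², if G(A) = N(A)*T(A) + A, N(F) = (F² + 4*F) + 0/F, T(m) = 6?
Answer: 4661281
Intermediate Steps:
N(F) = F² + 4*F (N(F) = (F² + 4*F) + 0 = F² + 4*F)
G(A) = A + 6*A*(4 + A) (G(A) = (A*(4 + A))*6 + A = 6*A*(4 + A) + A = A + 6*A*(4 + A))
G(17)² = (17*(25 + 6*17))² = (17*(25 + 102))² = (17*127)² = 2159² = 4661281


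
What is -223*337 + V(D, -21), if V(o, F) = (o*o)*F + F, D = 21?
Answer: -84433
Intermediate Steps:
V(o, F) = F + F*o**2 (V(o, F) = o**2*F + F = F*o**2 + F = F + F*o**2)
-223*337 + V(D, -21) = -223*337 - 21*(1 + 21**2) = -75151 - 21*(1 + 441) = -75151 - 21*442 = -75151 - 9282 = -84433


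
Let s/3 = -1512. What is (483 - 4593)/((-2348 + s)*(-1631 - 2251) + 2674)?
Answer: -2055/13363181 ≈ -0.00015378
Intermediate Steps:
s = -4536 (s = 3*(-1512) = -4536)
(483 - 4593)/((-2348 + s)*(-1631 - 2251) + 2674) = (483 - 4593)/((-2348 - 4536)*(-1631 - 2251) + 2674) = -4110/(-6884*(-3882) + 2674) = -4110/(26723688 + 2674) = -4110/26726362 = -4110*1/26726362 = -2055/13363181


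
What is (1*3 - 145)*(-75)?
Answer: 10650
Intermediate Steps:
(1*3 - 145)*(-75) = (3 - 145)*(-75) = -142*(-75) = 10650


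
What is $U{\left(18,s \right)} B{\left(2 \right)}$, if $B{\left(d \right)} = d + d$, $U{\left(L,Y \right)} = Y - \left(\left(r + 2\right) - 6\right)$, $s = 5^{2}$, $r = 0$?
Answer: $116$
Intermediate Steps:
$s = 25$
$U{\left(L,Y \right)} = 4 + Y$ ($U{\left(L,Y \right)} = Y - \left(\left(0 + 2\right) - 6\right) = Y - \left(2 - 6\right) = Y - -4 = Y + 4 = 4 + Y$)
$B{\left(d \right)} = 2 d$
$U{\left(18,s \right)} B{\left(2 \right)} = \left(4 + 25\right) 2 \cdot 2 = 29 \cdot 4 = 116$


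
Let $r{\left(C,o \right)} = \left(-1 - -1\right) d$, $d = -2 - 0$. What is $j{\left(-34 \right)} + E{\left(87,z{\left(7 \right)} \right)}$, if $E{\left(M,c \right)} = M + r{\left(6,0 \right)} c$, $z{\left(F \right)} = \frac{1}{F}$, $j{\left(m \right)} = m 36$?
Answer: $-1137$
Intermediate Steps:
$d = -2$ ($d = -2 + 0 = -2$)
$j{\left(m \right)} = 36 m$
$r{\left(C,o \right)} = 0$ ($r{\left(C,o \right)} = \left(-1 - -1\right) \left(-2\right) = \left(-1 + 1\right) \left(-2\right) = 0 \left(-2\right) = 0$)
$E{\left(M,c \right)} = M$ ($E{\left(M,c \right)} = M + 0 c = M + 0 = M$)
$j{\left(-34 \right)} + E{\left(87,z{\left(7 \right)} \right)} = 36 \left(-34\right) + 87 = -1224 + 87 = -1137$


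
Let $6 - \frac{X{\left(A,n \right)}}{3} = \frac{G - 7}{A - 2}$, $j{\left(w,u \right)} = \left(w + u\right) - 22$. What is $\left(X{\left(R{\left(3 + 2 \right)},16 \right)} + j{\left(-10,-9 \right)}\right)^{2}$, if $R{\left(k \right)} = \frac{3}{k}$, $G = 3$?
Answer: $\frac{48841}{49} \approx 996.75$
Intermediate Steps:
$j{\left(w,u \right)} = -22 + u + w$ ($j{\left(w,u \right)} = \left(u + w\right) - 22 = -22 + u + w$)
$X{\left(A,n \right)} = 18 + \frac{12}{-2 + A}$ ($X{\left(A,n \right)} = 18 - 3 \frac{3 - 7}{A - 2} = 18 - 3 \left(- \frac{4}{-2 + A}\right) = 18 + \frac{12}{-2 + A}$)
$\left(X{\left(R{\left(3 + 2 \right)},16 \right)} + j{\left(-10,-9 \right)}\right)^{2} = \left(\frac{6 \left(-4 + 3 \frac{3}{3 + 2}\right)}{-2 + \frac{3}{3 + 2}} - 41\right)^{2} = \left(\frac{6 \left(-4 + 3 \cdot \frac{3}{5}\right)}{-2 + \frac{3}{5}} - 41\right)^{2} = \left(\frac{6 \left(-4 + \frac{9}{5}\right)}{- \frac{7}{5}} - 41\right)^{2} = \left(6 \left(- \frac{5}{7}\right) \left(- \frac{11}{5}\right) - 41\right)^{2} = \left(\frac{66}{7} - 41\right)^{2} = \left(- \frac{221}{7}\right)^{2} = \frac{48841}{49}$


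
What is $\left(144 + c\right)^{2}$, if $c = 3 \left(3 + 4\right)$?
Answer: $27225$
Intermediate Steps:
$c = 21$ ($c = 3 \cdot 7 = 21$)
$\left(144 + c\right)^{2} = \left(144 + 21\right)^{2} = 165^{2} = 27225$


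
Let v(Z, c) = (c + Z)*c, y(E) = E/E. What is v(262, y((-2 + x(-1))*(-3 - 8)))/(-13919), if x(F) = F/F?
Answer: -263/13919 ≈ -0.018895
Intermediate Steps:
x(F) = 1
y(E) = 1
v(Z, c) = c*(Z + c) (v(Z, c) = (Z + c)*c = c*(Z + c))
v(262, y((-2 + x(-1))*(-3 - 8)))/(-13919) = (1*(262 + 1))/(-13919) = (1*263)*(-1/13919) = 263*(-1/13919) = -263/13919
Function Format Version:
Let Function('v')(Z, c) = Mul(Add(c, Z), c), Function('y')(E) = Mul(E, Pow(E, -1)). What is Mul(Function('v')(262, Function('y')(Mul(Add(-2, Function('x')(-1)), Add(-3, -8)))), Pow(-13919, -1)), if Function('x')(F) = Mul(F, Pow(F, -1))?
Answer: Rational(-263, 13919) ≈ -0.018895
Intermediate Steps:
Function('x')(F) = 1
Function('y')(E) = 1
Function('v')(Z, c) = Mul(c, Add(Z, c)) (Function('v')(Z, c) = Mul(Add(Z, c), c) = Mul(c, Add(Z, c)))
Mul(Function('v')(262, Function('y')(Mul(Add(-2, Function('x')(-1)), Add(-3, -8)))), Pow(-13919, -1)) = Mul(Mul(1, Add(262, 1)), Pow(-13919, -1)) = Mul(Mul(1, 263), Rational(-1, 13919)) = Mul(263, Rational(-1, 13919)) = Rational(-263, 13919)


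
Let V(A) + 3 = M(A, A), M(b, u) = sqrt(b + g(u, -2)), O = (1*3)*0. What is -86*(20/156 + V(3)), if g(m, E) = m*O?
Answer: 9632/39 - 86*sqrt(3) ≈ 98.018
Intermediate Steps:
O = 0 (O = 3*0 = 0)
g(m, E) = 0 (g(m, E) = m*0 = 0)
M(b, u) = sqrt(b) (M(b, u) = sqrt(b + 0) = sqrt(b))
V(A) = -3 + sqrt(A)
-86*(20/156 + V(3)) = -86*(20/156 + (-3 + sqrt(3))) = -86*(20*(1/156) + (-3 + sqrt(3))) = -86*(5/39 + (-3 + sqrt(3))) = -86*(-112/39 + sqrt(3)) = 9632/39 - 86*sqrt(3)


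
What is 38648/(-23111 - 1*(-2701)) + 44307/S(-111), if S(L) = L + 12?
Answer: -50451779/112255 ≈ -449.44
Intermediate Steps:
S(L) = 12 + L
38648/(-23111 - 1*(-2701)) + 44307/S(-111) = 38648/(-23111 - 1*(-2701)) + 44307/(12 - 111) = 38648/(-23111 + 2701) + 44307/(-99) = 38648/(-20410) + 44307*(-1/99) = 38648*(-1/20410) - 4923/11 = -19324/10205 - 4923/11 = -50451779/112255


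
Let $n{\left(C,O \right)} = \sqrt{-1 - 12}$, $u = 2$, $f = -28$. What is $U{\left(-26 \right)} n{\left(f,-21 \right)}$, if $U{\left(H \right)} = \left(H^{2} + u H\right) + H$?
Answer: $598 i \sqrt{13} \approx 2156.1 i$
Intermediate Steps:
$n{\left(C,O \right)} = i \sqrt{13}$ ($n{\left(C,O \right)} = \sqrt{-13} = i \sqrt{13}$)
$U{\left(H \right)} = H^{2} + 3 H$ ($U{\left(H \right)} = \left(H^{2} + 2 H\right) + H = H^{2} + 3 H$)
$U{\left(-26 \right)} n{\left(f,-21 \right)} = - 26 \left(3 - 26\right) i \sqrt{13} = \left(-26\right) \left(-23\right) i \sqrt{13} = 598 i \sqrt{13}$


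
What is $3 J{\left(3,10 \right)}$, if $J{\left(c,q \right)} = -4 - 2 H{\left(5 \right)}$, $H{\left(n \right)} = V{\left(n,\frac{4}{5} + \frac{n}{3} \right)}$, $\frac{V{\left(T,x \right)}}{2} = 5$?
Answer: $-72$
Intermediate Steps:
$V{\left(T,x \right)} = 10$ ($V{\left(T,x \right)} = 2 \cdot 5 = 10$)
$H{\left(n \right)} = 10$
$J{\left(c,q \right)} = -24$ ($J{\left(c,q \right)} = -4 - 20 = -24$)
$3 J{\left(3,10 \right)} = 3 \left(-24\right) = -72$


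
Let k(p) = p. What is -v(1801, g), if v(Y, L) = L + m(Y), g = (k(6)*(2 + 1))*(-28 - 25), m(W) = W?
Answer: -847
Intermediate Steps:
g = -954 (g = (6*(2 + 1))*(-28 - 25) = (6*3)*(-53) = 18*(-53) = -954)
v(Y, L) = L + Y
-v(1801, g) = -(-954 + 1801) = -1*847 = -847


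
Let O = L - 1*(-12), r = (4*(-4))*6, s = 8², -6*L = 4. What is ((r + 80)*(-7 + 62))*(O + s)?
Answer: -198880/3 ≈ -66293.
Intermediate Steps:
L = -⅔ (L = -⅙*4 = -⅔ ≈ -0.66667)
s = 64
r = -96 (r = -16*6 = -96)
O = 34/3 (O = -⅔ - 1*(-12) = -⅔ + 12 = 34/3 ≈ 11.333)
((r + 80)*(-7 + 62))*(O + s) = ((-96 + 80)*(-7 + 62))*(34/3 + 64) = -16*55*(226/3) = -880*226/3 = -198880/3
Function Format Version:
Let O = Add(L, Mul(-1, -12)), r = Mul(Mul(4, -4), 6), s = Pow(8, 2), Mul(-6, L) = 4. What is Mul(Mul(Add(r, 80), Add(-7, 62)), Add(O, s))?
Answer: Rational(-198880, 3) ≈ -66293.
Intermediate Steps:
L = Rational(-2, 3) (L = Mul(Rational(-1, 6), 4) = Rational(-2, 3) ≈ -0.66667)
s = 64
r = -96 (r = Mul(-16, 6) = -96)
O = Rational(34, 3) (O = Add(Rational(-2, 3), Mul(-1, -12)) = Add(Rational(-2, 3), 12) = Rational(34, 3) ≈ 11.333)
Mul(Mul(Add(r, 80), Add(-7, 62)), Add(O, s)) = Mul(Mul(Add(-96, 80), Add(-7, 62)), Add(Rational(34, 3), 64)) = Mul(Mul(-16, 55), Rational(226, 3)) = Mul(-880, Rational(226, 3)) = Rational(-198880, 3)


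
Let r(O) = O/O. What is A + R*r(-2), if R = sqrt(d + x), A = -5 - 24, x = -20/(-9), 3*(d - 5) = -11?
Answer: -29 + 4*sqrt(2)/3 ≈ -27.114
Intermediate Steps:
d = 4/3 (d = 5 + (1/3)*(-11) = 5 - 11/3 = 4/3 ≈ 1.3333)
x = 20/9 (x = -20*(-1/9) = 20/9 ≈ 2.2222)
A = -29
r(O) = 1
R = 4*sqrt(2)/3 (R = sqrt(4/3 + 20/9) = sqrt(32/9) = 4*sqrt(2)/3 ≈ 1.8856)
A + R*r(-2) = -29 + (4*sqrt(2)/3)*1 = -29 + 4*sqrt(2)/3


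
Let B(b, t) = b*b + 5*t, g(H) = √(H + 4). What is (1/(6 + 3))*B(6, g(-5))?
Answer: 4 + 5*I/9 ≈ 4.0 + 0.55556*I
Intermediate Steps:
g(H) = √(4 + H)
B(b, t) = b² + 5*t
(1/(6 + 3))*B(6, g(-5)) = (1/(6 + 3))*(6² + 5*√(4 - 5)) = (1/9)*(36 + 5*√(-1)) = (1*(⅑))*(36 + 5*I) = (36 + 5*I)/9 = 4 + 5*I/9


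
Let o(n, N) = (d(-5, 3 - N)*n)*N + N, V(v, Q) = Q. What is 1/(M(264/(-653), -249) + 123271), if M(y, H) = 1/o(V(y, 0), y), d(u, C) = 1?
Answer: 264/32542891 ≈ 8.1124e-6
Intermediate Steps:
o(n, N) = N + N*n (o(n, N) = (1*n)*N + N = n*N + N = N*n + N = N + N*n)
M(y, H) = 1/y (M(y, H) = 1/(y*(1 + 0)) = 1/(y*1) = 1/y)
1/(M(264/(-653), -249) + 123271) = 1/(1/(264/(-653)) + 123271) = 1/(1/(264*(-1/653)) + 123271) = 1/(1/(-264/653) + 123271) = 1/(-653/264 + 123271) = 1/(32542891/264) = 264/32542891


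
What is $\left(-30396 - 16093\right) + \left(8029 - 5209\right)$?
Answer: $-43669$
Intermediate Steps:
$\left(-30396 - 16093\right) + \left(8029 - 5209\right) = -46489 + 2820 = -43669$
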